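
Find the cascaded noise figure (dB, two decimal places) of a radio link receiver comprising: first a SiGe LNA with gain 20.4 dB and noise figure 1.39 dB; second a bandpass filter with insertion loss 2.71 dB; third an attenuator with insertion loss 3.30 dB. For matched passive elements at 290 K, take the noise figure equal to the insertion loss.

Convert to linear (a loss of L dB is a gain of −L dB): F_i = 10^(NF_i/10), G_i = 10^(G_i,dB/10)
  Stage 1: F_1 = 10^(1.39/10) = 1.377, G_1 = 10^(20.4/10) = 109.6
  Stage 2: F_2 = 10^(2.71/10) = 1.866, G_2 = 10^(−2.71/10) = 0.5358
  Stage 3: F_3 = 10^(3.30/10) = 2.138, G_3 = 10^(−3.30/10) = 0.4677
Friis cascade:
  F = 1.377 + (1.866 − 1)/109.6 + (2.138 − 1)/58.75 = 1.404
NF = 10 log₁₀(1.404) = 1.48 dB

1.48 dB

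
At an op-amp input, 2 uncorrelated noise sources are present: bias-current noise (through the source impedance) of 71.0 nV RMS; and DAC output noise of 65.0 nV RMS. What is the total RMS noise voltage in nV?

96.3 nV

Uncorrelated sources add in power (mean-square): V_tot = √(ΣV_i²)
V_tot = √[(7.10×10⁻⁸)² + (6.50×10⁻⁸)²] = 9.63×10⁻⁸ V = 96.3 nV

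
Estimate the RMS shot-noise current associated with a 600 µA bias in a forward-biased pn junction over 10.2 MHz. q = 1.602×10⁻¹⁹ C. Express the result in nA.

44.3 nA

I_n = √(2qI·B)
2qI·B = 2 × 1.602×10⁻¹⁹ × 6.00×10⁻⁴ × 1.02×10⁷ = 1.96×10⁻¹⁵ A²
I_n = √(1.96×10⁻¹⁵) = 4.43×10⁻⁸ A = 44.3 nA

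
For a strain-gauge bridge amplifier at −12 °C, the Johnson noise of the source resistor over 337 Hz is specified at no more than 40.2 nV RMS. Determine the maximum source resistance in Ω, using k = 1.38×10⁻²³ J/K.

333 Ω

T = −12 °C + 273.15 = 261.15 K
Johnson–Nyquist: V_n = √(4kTRB) ⇒ R = V_n² / (4kTB)
4kTB = 4 × 1.38×10⁻²³ × 261.15 × 3.37×10² = 4.86×10⁻¹⁸
R = (4.02×10⁻⁸)² / 4.86×10⁻¹⁸ = 3.33×10² Ω = 333 Ω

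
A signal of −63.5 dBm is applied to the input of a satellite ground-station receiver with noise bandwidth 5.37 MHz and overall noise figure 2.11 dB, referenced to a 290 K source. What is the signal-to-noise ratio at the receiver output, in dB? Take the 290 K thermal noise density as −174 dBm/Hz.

41.1 dB

Noise floor: N = −174 + 10 log₁₀(B) + NF
10 log₁₀(5.37×10⁶) = 67.3 dB
N = −174 + 67.3 + 2.11 = −104.59 dBm
SNR = P_sig − N = −63.5 − (−104.59) = 41.09 dB → 41.1 dB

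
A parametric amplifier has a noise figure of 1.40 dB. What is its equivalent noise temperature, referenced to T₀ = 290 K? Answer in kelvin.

110 K

F = 10^(1.40/10) = 1.38038
T_e = (F − 1)·T₀ = (1.38038 − 1) × 290 = 110 K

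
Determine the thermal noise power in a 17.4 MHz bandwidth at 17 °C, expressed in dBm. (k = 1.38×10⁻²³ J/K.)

−101.6 dBm

T = 17 °C + 273.15 = 290.15 K
P_n = kTB = 1.38×10⁻²³ × 290.15 × 1.74×10⁷ = 6.97×10⁻¹⁴ W
In dBm: 10 log₁₀(6.97×10⁻¹⁴ / 10⁻³) = −101.6 dBm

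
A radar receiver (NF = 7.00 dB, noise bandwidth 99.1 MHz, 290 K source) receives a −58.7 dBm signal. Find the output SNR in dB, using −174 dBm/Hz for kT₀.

28.3 dB

Noise floor: N = −174 + 10 log₁₀(B) + NF
10 log₁₀(9.91×10⁷) = 79.96 dB
N = −174 + 79.96 + 7.00 = −87.04 dBm
SNR = P_sig − N = −58.7 − (−87.04) = 28.34 dB → 28.3 dB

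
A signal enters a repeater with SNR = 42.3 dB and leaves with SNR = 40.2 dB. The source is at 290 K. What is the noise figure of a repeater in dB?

2.1 dB

NF (dB) = SNR_in(dB) − SNR_out(dB) when the source is at T₀
NF = 42.3 − 40.2 = 2.1 dB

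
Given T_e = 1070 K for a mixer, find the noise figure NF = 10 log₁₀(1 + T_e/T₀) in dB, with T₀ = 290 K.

F = 1 + T_e/T₀ = 1 + 1070/290 = 4.68966
NF = 10 log₁₀(4.68966) = 6.71 dB

6.71 dB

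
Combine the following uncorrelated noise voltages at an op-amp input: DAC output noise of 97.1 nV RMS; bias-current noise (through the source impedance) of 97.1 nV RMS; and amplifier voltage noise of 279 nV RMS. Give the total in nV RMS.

Uncorrelated sources add in power (mean-square): V_tot = √(ΣV_i²)
V_tot = √[(9.71×10⁻⁸)² + (9.71×10⁻⁸)² + (2.79×10⁻⁷)²] = 3.11×10⁻⁷ V = 311 nV

311 nV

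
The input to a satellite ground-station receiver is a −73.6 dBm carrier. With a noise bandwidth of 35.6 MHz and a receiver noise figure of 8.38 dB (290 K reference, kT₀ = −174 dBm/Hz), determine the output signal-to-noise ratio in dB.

16.5 dB

Noise floor: N = −174 + 10 log₁₀(B) + NF
10 log₁₀(3.56×10⁷) = 75.51 dB
N = −174 + 75.51 + 8.38 = −90.11 dBm
SNR = P_sig − N = −73.6 − (−90.11) = 16.51 dB → 16.5 dB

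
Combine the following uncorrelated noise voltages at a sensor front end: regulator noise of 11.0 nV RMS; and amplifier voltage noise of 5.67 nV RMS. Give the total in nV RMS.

12.4 nV

Uncorrelated sources add in power (mean-square): V_tot = √(ΣV_i²)
V_tot = √[(1.10×10⁻⁸)² + (5.67×10⁻⁹)²] = 1.24×10⁻⁸ V = 12.4 nV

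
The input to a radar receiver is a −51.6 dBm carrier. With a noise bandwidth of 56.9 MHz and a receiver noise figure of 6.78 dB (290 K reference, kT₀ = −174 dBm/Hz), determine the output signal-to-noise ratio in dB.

Noise floor: N = −174 + 10 log₁₀(B) + NF
10 log₁₀(5.69×10⁷) = 77.55 dB
N = −174 + 77.55 + 6.78 = −89.67 dBm
SNR = P_sig − N = −51.6 − (−89.67) = 38.07 dB → 38.1 dB

38.1 dB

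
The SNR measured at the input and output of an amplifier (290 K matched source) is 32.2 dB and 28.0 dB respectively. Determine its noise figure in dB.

4.2 dB

NF (dB) = SNR_in(dB) − SNR_out(dB) when the source is at T₀
NF = 32.2 − 28.0 = 4.2 dB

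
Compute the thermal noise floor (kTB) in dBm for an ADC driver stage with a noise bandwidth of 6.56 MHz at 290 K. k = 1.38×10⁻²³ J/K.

−105.8 dBm

P_n = kTB = 1.38×10⁻²³ × 290 × 6.56×10⁶ = 2.63×10⁻¹⁴ W
In dBm: 10 log₁₀(2.63×10⁻¹⁴ / 10⁻³) = −105.8 dBm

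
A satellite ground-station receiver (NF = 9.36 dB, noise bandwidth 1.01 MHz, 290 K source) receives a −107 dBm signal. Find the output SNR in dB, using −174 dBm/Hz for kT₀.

−2.4 dB

Noise floor: N = −174 + 10 log₁₀(B) + NF
10 log₁₀(1.01×10⁶) = 60.04 dB
N = −174 + 60.04 + 9.36 = −104.60 dBm
SNR = P_sig − N = −107 − (−104.60) = −2.40 dB → −2.4 dB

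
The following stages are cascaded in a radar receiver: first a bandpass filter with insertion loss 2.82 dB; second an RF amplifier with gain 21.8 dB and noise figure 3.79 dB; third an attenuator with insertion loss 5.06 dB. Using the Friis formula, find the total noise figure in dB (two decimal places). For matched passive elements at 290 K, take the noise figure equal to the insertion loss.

Convert to linear (a loss of L dB is a gain of −L dB): F_i = 10^(NF_i/10), G_i = 10^(G_i,dB/10)
  Stage 1: F_1 = 10^(2.82/10) = 1.914, G_1 = 10^(−2.82/10) = 0.5224
  Stage 2: F_2 = 10^(3.79/10) = 2.393, G_2 = 10^(21.8/10) = 151.4
  Stage 3: F_3 = 10^(5.06/10) = 3.206, G_3 = 10^(−5.06/10) = 0.3119
Friis cascade:
  F = 1.914 + (2.393 − 1)/0.5224 + (3.206 − 1)/79.07 = 4.609
NF = 10 log₁₀(4.609) = 6.64 dB

6.64 dB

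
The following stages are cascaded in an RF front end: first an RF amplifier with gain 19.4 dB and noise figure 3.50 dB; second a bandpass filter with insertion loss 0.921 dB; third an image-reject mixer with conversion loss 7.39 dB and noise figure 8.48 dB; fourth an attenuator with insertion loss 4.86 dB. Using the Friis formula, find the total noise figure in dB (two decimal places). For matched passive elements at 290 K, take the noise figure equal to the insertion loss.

Convert to linear (a loss of L dB is a gain of −L dB): F_i = 10^(NF_i/10), G_i = 10^(G_i,dB/10)
  Stage 1: F_1 = 10^(3.50/10) = 2.239, G_1 = 10^(19.4/10) = 87.10
  Stage 2: F_2 = 10^(0.921/10) = 1.236, G_2 = 10^(−0.921/10) = 0.8089
  Stage 3: F_3 = 10^(8.48/10) = 7.047, G_3 = 10^(−7.39/10) = 0.1824
  Stage 4: F_4 = 10^(4.86/10) = 3.062, G_4 = 10^(−4.86/10) = 0.3266
Friis cascade:
  F = 2.239 + (1.236 − 1)/87.10 + (7.047 − 1)/70.45 + (3.062 − 1)/12.85 = 2.488
NF = 10 log₁₀(2.488) = 3.96 dB

3.96 dB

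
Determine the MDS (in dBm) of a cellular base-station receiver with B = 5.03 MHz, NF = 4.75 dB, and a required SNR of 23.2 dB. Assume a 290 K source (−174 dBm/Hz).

Sensitivity = −174 + 10 log₁₀(B) + NF + SNR_min
= −174 + 67.02 + 4.75 + 23.2
= −79.03 dBm → −79.0 dBm

−79.0 dBm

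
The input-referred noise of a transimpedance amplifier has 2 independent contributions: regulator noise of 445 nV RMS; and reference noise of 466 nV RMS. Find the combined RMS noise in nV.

Uncorrelated sources add in power (mean-square): V_tot = √(ΣV_i²)
V_tot = √[(4.45×10⁻⁷)² + (4.66×10⁻⁷)²] = 6.44×10⁻⁷ V = 644 nV

644 nV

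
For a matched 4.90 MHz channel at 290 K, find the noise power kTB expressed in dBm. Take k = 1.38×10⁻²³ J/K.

−107.1 dBm

P_n = kTB = 1.38×10⁻²³ × 290 × 4.90×10⁶ = 1.96×10⁻¹⁴ W
In dBm: 10 log₁₀(1.96×10⁻¹⁴ / 10⁻³) = −107.1 dBm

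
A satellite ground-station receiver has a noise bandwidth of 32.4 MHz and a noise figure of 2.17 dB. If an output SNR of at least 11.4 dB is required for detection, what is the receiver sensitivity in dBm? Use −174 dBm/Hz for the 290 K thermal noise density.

Sensitivity = −174 + 10 log₁₀(B) + NF + SNR_min
= −174 + 75.11 + 2.17 + 11.4
= −85.32 dBm → −85.3 dBm

−85.3 dBm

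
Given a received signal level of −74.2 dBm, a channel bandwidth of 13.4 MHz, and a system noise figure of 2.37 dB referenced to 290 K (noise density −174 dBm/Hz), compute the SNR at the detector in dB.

Noise floor: N = −174 + 10 log₁₀(B) + NF
10 log₁₀(1.34×10⁷) = 71.27 dB
N = −174 + 71.27 + 2.37 = −100.36 dBm
SNR = P_sig − N = −74.2 − (−100.36) = 26.16 dB → 26.2 dB

26.2 dB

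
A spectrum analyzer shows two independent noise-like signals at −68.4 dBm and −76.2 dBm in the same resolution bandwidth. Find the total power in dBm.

−67.7 dBm

Convert to linear, add, convert back:
P₁ = 1.45×10⁻¹⁰ W, P₂ = 2.40×10⁻¹¹ W
P_tot = 1.69×10⁻¹⁰ W → 10 log₁₀(P_tot / 10⁻³) = −67.7 dBm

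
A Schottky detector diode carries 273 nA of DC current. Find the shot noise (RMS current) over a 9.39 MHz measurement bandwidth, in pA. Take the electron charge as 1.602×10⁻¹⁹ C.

906 pA

I_n = √(2qI·B)
2qI·B = 2 × 1.602×10⁻¹⁹ × 2.73×10⁻⁷ × 9.39×10⁶ = 8.21×10⁻¹⁹ A²
I_n = √(8.21×10⁻¹⁹) = 9.06×10⁻¹⁰ A = 906 pA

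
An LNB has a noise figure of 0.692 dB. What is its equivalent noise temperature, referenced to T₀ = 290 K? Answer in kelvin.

F = 10^(0.692/10) = 1.17274
T_e = (F − 1)·T₀ = (1.17274 − 1) × 290 = 50.1 K

50.1 K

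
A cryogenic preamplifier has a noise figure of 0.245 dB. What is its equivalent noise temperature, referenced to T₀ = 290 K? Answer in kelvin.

F = 10^(0.245/10) = 1.05803
T_e = (F − 1)·T₀ = (1.05803 − 1) × 290 = 16.8 K

16.8 K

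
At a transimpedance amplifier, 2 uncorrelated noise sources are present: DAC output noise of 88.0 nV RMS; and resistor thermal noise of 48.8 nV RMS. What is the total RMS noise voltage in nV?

Uncorrelated sources add in power (mean-square): V_tot = √(ΣV_i²)
V_tot = √[(8.80×10⁻⁸)² + (4.88×10⁻⁸)²] = 1.01×10⁻⁷ V = 101 nV

101 nV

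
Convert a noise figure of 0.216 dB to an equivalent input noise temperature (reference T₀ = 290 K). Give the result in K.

14.8 K

F = 10^(0.216/10) = 1.05099
T_e = (F − 1)·T₀ = (1.05099 − 1) × 290 = 14.8 K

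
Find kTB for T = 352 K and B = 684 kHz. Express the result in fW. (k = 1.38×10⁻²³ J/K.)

3.32 fW

P_n = kTB = 1.38×10⁻²³ × 352 × 6.84×10⁵ = 3.32×10⁻¹⁵ W = 3.32 fW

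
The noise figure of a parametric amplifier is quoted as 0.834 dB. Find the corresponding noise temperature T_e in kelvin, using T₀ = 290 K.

61.4 K

F = 10^(0.834/10) = 1.21171
T_e = (F − 1)·T₀ = (1.21171 − 1) × 290 = 61.4 K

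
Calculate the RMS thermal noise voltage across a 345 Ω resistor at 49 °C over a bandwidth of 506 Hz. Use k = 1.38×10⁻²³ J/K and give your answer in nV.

T = 49 °C + 273.15 = 322.15 K
V_n = √(4kTRB)
4kTRB = 4 × 1.38×10⁻²³ × 322.15 × 3.45×10² × 5.06×10² = 3.10×10⁻¹⁵ V²
V_n = √(3.10×10⁻¹⁵) = 5.57×10⁻⁸ V = 55.7 nV

55.7 nV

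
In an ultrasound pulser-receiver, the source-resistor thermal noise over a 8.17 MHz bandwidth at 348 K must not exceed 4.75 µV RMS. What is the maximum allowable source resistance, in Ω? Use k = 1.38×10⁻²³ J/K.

Johnson–Nyquist: V_n = √(4kTRB) ⇒ R = V_n² / (4kTB)
4kTB = 4 × 1.38×10⁻²³ × 348 × 8.17×10⁶ = 1.57×10⁻¹³
R = (4.75×10⁻⁶)² / 1.57×10⁻¹³ = 1.44×10² Ω = 144 Ω

144 Ω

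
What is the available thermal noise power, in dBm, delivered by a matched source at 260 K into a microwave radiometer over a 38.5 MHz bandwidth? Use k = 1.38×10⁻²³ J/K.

P_n = kTB = 1.38×10⁻²³ × 260 × 3.85×10⁷ = 1.38×10⁻¹³ W
In dBm: 10 log₁₀(1.38×10⁻¹³ / 10⁻³) = −98.6 dBm

−98.6 dBm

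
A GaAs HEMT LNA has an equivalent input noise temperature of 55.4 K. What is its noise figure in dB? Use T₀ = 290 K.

0.759 dB

F = 1 + T_e/T₀ = 1 + 55.4/290 = 1.19103
NF = 10 log₁₀(1.19103) = 0.759 dB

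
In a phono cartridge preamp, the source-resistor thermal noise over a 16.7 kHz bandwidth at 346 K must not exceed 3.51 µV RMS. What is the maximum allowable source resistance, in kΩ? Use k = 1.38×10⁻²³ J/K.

Johnson–Nyquist: V_n = √(4kTRB) ⇒ R = V_n² / (4kTB)
4kTB = 4 × 1.38×10⁻²³ × 346 × 1.67×10⁴ = 3.19×10⁻¹⁶
R = (3.51×10⁻⁶)² / 3.19×10⁻¹⁶ = 3.86×10⁴ Ω = 38.6 kΩ

38.6 kΩ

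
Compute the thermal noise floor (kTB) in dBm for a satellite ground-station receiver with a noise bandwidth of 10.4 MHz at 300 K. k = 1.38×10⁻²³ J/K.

−103.7 dBm

P_n = kTB = 1.38×10⁻²³ × 300 × 1.04×10⁷ = 4.31×10⁻¹⁴ W
In dBm: 10 log₁₀(4.31×10⁻¹⁴ / 10⁻³) = −103.7 dBm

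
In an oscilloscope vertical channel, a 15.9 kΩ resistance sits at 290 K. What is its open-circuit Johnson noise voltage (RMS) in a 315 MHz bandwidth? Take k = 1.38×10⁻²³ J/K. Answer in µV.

283 µV

V_n = √(4kTRB)
4kTRB = 4 × 1.38×10⁻²³ × 290 × 1.59×10⁴ × 3.15×10⁸ = 8.02×10⁻⁸ V²
V_n = √(8.02×10⁻⁸) = 2.83×10⁻⁴ V = 283 µV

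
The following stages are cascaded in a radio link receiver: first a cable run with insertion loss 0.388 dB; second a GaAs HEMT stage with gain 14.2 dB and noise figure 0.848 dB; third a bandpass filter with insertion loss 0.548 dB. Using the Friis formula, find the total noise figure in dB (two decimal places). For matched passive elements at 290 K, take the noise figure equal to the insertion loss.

Convert to linear (a loss of L dB is a gain of −L dB): F_i = 10^(NF_i/10), G_i = 10^(G_i,dB/10)
  Stage 1: F_1 = 10^(0.388/10) = 1.093, G_1 = 10^(−0.388/10) = 0.9145
  Stage 2: F_2 = 10^(0.848/10) = 1.216, G_2 = 10^(14.2/10) = 26.30
  Stage 3: F_3 = 10^(0.548/10) = 1.134, G_3 = 10^(−0.548/10) = 0.8815
Friis cascade:
  F = 1.093 + (1.216 − 1)/0.9145 + (1.134 − 1)/24.05 = 1.335
NF = 10 log₁₀(1.335) = 1.25 dB

1.25 dB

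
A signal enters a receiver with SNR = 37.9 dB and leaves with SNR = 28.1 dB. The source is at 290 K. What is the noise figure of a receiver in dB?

9.8 dB

NF (dB) = SNR_in(dB) − SNR_out(dB) when the source is at T₀
NF = 37.9 − 28.1 = 9.8 dB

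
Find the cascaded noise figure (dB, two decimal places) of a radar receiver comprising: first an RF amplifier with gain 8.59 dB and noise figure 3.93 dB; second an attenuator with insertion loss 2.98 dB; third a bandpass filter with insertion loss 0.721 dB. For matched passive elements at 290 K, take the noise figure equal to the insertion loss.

4.25 dB

Convert to linear (a loss of L dB is a gain of −L dB): F_i = 10^(NF_i/10), G_i = 10^(G_i,dB/10)
  Stage 1: F_1 = 10^(3.93/10) = 2.472, G_1 = 10^(8.59/10) = 7.228
  Stage 2: F_2 = 10^(2.98/10) = 1.986, G_2 = 10^(−2.98/10) = 0.5035
  Stage 3: F_3 = 10^(0.721/10) = 1.181, G_3 = 10^(−0.721/10) = 0.8470
Friis cascade:
  F = 2.472 + (1.986 − 1)/7.228 + (1.181 − 1)/3.639 = 2.658
NF = 10 log₁₀(2.658) = 4.25 dB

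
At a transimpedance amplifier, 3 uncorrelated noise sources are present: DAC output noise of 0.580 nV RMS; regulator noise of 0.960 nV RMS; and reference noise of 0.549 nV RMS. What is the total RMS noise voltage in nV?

1.25 nV

Uncorrelated sources add in power (mean-square): V_tot = √(ΣV_i²)
V_tot = √[(5.80×10⁻¹⁰)² + (9.60×10⁻¹⁰)² + (5.49×10⁻¹⁰)²] = 1.25×10⁻⁹ V = 1.25 nV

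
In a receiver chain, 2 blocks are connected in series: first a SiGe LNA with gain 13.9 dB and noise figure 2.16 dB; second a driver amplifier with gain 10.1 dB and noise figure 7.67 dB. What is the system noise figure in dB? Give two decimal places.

2.65 dB

Convert to linear (a loss of L dB is a gain of −L dB): F_i = 10^(NF_i/10), G_i = 10^(G_i,dB/10)
  Stage 1: F_1 = 10^(2.16/10) = 1.644, G_1 = 10^(13.9/10) = 24.55
  Stage 2: F_2 = 10^(7.67/10) = 5.848, G_2 = 10^(10.1/10) = 10.23
Friis cascade:
  F = 1.644 + (5.848 − 1)/24.55 = 1.842
NF = 10 log₁₀(1.842) = 2.65 dB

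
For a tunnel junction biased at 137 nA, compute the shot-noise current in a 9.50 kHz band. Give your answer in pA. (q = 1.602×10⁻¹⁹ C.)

I_n = √(2qI·B)
2qI·B = 2 × 1.602×10⁻¹⁹ × 1.37×10⁻⁷ × 9.50×10³ = 4.17×10⁻²² A²
I_n = √(4.17×10⁻²²) = 2.04×10⁻¹¹ A = 20.4 pA

20.4 pA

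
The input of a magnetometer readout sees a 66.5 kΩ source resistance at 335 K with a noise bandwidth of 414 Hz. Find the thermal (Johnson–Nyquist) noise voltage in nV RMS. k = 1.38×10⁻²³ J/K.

V_n = √(4kTRB)
4kTRB = 4 × 1.38×10⁻²³ × 335 × 6.65×10⁴ × 4.14×10² = 5.09×10⁻¹³ V²
V_n = √(5.09×10⁻¹³) = 7.14×10⁻⁷ V = 714 nV

714 nV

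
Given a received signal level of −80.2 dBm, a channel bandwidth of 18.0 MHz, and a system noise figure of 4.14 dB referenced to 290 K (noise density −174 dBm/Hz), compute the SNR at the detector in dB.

Noise floor: N = −174 + 10 log₁₀(B) + NF
10 log₁₀(1.80×10⁷) = 72.55 dB
N = −174 + 72.55 + 4.14 = −97.31 dBm
SNR = P_sig − N = −80.2 − (−97.31) = 17.11 dB → 17.1 dB

17.1 dB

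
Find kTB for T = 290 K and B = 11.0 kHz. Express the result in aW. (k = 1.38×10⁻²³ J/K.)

44.0 aW

P_n = kTB = 1.38×10⁻²³ × 290 × 1.10×10⁴ = 4.40×10⁻¹⁷ W = 44.0 aW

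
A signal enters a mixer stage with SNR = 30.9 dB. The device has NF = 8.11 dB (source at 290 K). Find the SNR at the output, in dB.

22.79 dB

By definition F = SNR_in/SNR_out, so in dB: SNR_out = SNR_in − NF
SNR_out = 30.9 − 8.11 = 22.79 dB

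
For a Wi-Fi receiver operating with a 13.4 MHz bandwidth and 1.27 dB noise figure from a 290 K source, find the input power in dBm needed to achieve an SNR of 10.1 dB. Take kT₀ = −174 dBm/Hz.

Sensitivity = −174 + 10 log₁₀(B) + NF + SNR_min
= −174 + 71.27 + 1.27 + 10.1
= −91.36 dBm → −91.4 dBm

−91.4 dBm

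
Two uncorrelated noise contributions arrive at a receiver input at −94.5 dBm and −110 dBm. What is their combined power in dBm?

Convert to linear, add, convert back:
P₁ = 3.55×10⁻¹³ W, P₂ = 1.00×10⁻¹⁴ W
P_tot = 3.65×10⁻¹³ W → 10 log₁₀(P_tot / 10⁻³) = −94.4 dBm

−94.4 dBm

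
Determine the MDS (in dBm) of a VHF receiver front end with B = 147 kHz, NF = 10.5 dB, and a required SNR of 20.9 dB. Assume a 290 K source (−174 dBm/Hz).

Sensitivity = −174 + 10 log₁₀(B) + NF + SNR_min
= −174 + 51.67 + 10.5 + 20.9
= −90.93 dBm → −90.9 dBm

−90.9 dBm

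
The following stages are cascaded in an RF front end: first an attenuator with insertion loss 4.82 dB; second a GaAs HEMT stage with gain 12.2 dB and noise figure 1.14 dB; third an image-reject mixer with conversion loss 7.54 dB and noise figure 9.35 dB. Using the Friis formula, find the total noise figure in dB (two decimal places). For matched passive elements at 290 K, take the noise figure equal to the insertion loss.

7.27 dB

Convert to linear (a loss of L dB is a gain of −L dB): F_i = 10^(NF_i/10), G_i = 10^(G_i,dB/10)
  Stage 1: F_1 = 10^(4.82/10) = 3.034, G_1 = 10^(−4.82/10) = 0.3296
  Stage 2: F_2 = 10^(1.14/10) = 1.300, G_2 = 10^(12.2/10) = 16.60
  Stage 3: F_3 = 10^(9.35/10) = 8.610, G_3 = 10^(−7.54/10) = 0.1762
Friis cascade:
  F = 3.034 + (1.300 − 1)/0.3296 + (8.610 − 1)/5.470 = 5.336
NF = 10 log₁₀(5.336) = 7.27 dB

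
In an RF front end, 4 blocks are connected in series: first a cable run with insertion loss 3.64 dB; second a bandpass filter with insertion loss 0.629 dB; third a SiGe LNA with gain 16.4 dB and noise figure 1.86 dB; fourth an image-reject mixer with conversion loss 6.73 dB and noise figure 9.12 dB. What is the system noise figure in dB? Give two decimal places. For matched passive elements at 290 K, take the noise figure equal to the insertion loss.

Convert to linear (a loss of L dB is a gain of −L dB): F_i = 10^(NF_i/10), G_i = 10^(G_i,dB/10)
  Stage 1: F_1 = 10^(3.64/10) = 2.312, G_1 = 10^(−3.64/10) = 0.4325
  Stage 2: F_2 = 10^(0.629/10) = 1.156, G_2 = 10^(−0.629/10) = 0.8652
  Stage 3: F_3 = 10^(1.86/10) = 1.535, G_3 = 10^(16.4/10) = 43.65
  Stage 4: F_4 = 10^(9.12/10) = 8.166, G_4 = 10^(−6.73/10) = 0.2123
Friis cascade:
  F = 2.312 + (1.156 − 1)/0.4325 + (1.535 − 1)/0.3742 + (8.166 − 1)/16.33 = 4.540
NF = 10 log₁₀(4.540) = 6.57 dB

6.57 dB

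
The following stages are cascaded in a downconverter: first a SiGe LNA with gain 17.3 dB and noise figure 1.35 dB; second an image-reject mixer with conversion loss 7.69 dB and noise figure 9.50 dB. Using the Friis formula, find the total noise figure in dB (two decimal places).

1.80 dB

Convert to linear (a loss of L dB is a gain of −L dB): F_i = 10^(NF_i/10), G_i = 10^(G_i,dB/10)
  Stage 1: F_1 = 10^(1.35/10) = 1.365, G_1 = 10^(17.3/10) = 53.70
  Stage 2: F_2 = 10^(9.50/10) = 8.913, G_2 = 10^(−7.69/10) = 0.1702
Friis cascade:
  F = 1.365 + (8.913 − 1)/53.70 = 1.512
NF = 10 log₁₀(1.512) = 1.80 dB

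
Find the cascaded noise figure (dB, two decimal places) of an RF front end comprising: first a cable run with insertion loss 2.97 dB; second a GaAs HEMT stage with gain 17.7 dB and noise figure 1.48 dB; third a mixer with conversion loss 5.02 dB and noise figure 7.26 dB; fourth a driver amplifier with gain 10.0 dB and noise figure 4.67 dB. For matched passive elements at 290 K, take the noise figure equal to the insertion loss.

4.97 dB

Convert to linear (a loss of L dB is a gain of −L dB): F_i = 10^(NF_i/10), G_i = 10^(G_i,dB/10)
  Stage 1: F_1 = 10^(2.97/10) = 1.982, G_1 = 10^(−2.97/10) = 0.5047
  Stage 2: F_2 = 10^(1.48/10) = 1.406, G_2 = 10^(17.7/10) = 58.88
  Stage 3: F_3 = 10^(7.26/10) = 5.321, G_3 = 10^(−5.02/10) = 0.3148
  Stage 4: F_4 = 10^(4.67/10) = 2.931, G_4 = 10^(10.0/10) = 10.00
Friis cascade:
  F = 1.982 + (1.406 − 1)/0.5047 + (5.321 − 1)/29.72 + (2.931 − 1)/9.354 = 3.138
NF = 10 log₁₀(3.138) = 4.97 dB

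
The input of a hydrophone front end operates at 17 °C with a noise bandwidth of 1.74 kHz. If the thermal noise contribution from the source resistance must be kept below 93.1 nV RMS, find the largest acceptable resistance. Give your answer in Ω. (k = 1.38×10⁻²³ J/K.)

T = 17 °C + 273.15 = 290.15 K
Johnson–Nyquist: V_n = √(4kTRB) ⇒ R = V_n² / (4kTB)
4kTB = 4 × 1.38×10⁻²³ × 290.15 × 1.74×10³ = 2.79×10⁻¹⁷
R = (9.31×10⁻⁸)² / 2.79×10⁻¹⁷ = 3.11×10² Ω = 311 Ω

311 Ω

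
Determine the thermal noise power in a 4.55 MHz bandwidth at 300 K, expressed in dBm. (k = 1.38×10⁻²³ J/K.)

P_n = kTB = 1.38×10⁻²³ × 300 × 4.55×10⁶ = 1.88×10⁻¹⁴ W
In dBm: 10 log₁₀(1.88×10⁻¹⁴ / 10⁻³) = −107.2 dBm

−107.2 dBm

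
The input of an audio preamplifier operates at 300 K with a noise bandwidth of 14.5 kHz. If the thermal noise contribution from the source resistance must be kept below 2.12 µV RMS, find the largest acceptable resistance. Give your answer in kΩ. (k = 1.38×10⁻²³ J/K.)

Johnson–Nyquist: V_n = √(4kTRB) ⇒ R = V_n² / (4kTB)
4kTB = 4 × 1.38×10⁻²³ × 300 × 1.45×10⁴ = 2.40×10⁻¹⁶
R = (2.12×10⁻⁶)² / 2.40×10⁻¹⁶ = 1.87×10⁴ Ω = 18.7 kΩ

18.7 kΩ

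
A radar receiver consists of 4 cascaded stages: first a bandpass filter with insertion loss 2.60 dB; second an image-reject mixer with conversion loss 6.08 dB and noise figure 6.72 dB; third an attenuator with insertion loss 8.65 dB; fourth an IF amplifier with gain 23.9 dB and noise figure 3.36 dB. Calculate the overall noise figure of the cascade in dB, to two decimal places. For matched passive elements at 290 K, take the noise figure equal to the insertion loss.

Convert to linear (a loss of L dB is a gain of −L dB): F_i = 10^(NF_i/10), G_i = 10^(G_i,dB/10)
  Stage 1: F_1 = 10^(2.60/10) = 1.820, G_1 = 10^(−2.60/10) = 0.5495
  Stage 2: F_2 = 10^(6.72/10) = 4.699, G_2 = 10^(−6.08/10) = 0.2466
  Stage 3: F_3 = 10^(8.65/10) = 7.328, G_3 = 10^(−8.65/10) = 0.1365
  Stage 4: F_4 = 10^(3.36/10) = 2.168, G_4 = 10^(23.9/10) = 245.5
Friis cascade:
  F = 1.820 + (4.699 − 1)/0.5495 + (7.328 − 1)/0.1355 + (2.168 − 1)/0.01849 = 118.4
NF = 10 log₁₀(118.4) = 20.73 dB

20.73 dB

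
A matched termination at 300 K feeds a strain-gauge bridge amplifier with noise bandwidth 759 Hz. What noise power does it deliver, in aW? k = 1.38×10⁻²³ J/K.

3.14 aW

P_n = kTB = 1.38×10⁻²³ × 300 × 7.59×10² = 3.14×10⁻¹⁸ W = 3.14 aW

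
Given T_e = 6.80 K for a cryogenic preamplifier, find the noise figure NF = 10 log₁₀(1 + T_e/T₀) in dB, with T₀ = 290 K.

0.101 dB

F = 1 + T_e/T₀ = 1 + 6.80/290 = 1.02345
NF = 10 log₁₀(1.02345) = 0.101 dB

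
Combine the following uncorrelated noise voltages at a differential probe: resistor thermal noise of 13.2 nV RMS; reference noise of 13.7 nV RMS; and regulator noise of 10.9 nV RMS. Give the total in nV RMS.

Uncorrelated sources add in power (mean-square): V_tot = √(ΣV_i²)
V_tot = √[(1.32×10⁻⁸)² + (1.37×10⁻⁸)² + (1.09×10⁻⁸)²] = 2.19×10⁻⁸ V = 21.9 nV

21.9 nV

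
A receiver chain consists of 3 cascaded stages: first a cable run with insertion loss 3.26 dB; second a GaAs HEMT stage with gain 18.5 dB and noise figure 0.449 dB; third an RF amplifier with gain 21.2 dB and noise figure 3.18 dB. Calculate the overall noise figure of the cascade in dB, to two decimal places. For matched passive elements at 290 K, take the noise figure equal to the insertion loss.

Convert to linear (a loss of L dB is a gain of −L dB): F_i = 10^(NF_i/10), G_i = 10^(G_i,dB/10)
  Stage 1: F_1 = 10^(3.26/10) = 2.118, G_1 = 10^(−3.26/10) = 0.4721
  Stage 2: F_2 = 10^(0.449/10) = 1.109, G_2 = 10^(18.5/10) = 70.79
  Stage 3: F_3 = 10^(3.18/10) = 2.080, G_3 = 10^(21.2/10) = 131.8
Friis cascade:
  F = 2.118 + (1.109 − 1)/0.4721 + (2.080 − 1)/33.42 = 2.381
NF = 10 log₁₀(2.381) = 3.77 dB

3.77 dB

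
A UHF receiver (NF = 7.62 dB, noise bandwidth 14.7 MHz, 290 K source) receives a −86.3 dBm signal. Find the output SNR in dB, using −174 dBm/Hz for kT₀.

Noise floor: N = −174 + 10 log₁₀(B) + NF
10 log₁₀(1.47×10⁷) = 71.67 dB
N = −174 + 71.67 + 7.62 = −94.71 dBm
SNR = P_sig − N = −86.3 − (−94.71) = 8.41 dB → 8.4 dB

8.4 dB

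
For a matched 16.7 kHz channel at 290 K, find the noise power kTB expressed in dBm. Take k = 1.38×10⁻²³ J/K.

−131.8 dBm

P_n = kTB = 1.38×10⁻²³ × 290 × 1.67×10⁴ = 6.68×10⁻¹⁷ W
In dBm: 10 log₁₀(6.68×10⁻¹⁷ / 10⁻³) = −131.8 dBm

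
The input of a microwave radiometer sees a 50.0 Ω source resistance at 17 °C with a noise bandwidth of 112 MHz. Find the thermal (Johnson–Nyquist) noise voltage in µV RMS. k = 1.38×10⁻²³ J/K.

9.47 µV

T = 17 °C + 273.15 = 290.15 K
V_n = √(4kTRB)
4kTRB = 4 × 1.38×10⁻²³ × 290.15 × 5.00×10¹ × 1.12×10⁸ = 8.97×10⁻¹¹ V²
V_n = √(8.97×10⁻¹¹) = 9.47×10⁻⁶ V = 9.47 µV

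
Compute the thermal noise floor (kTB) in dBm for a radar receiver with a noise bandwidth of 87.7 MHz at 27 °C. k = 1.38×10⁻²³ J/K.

−94.4 dBm

T = 27 °C + 273.15 = 300.15 K
P_n = kTB = 1.38×10⁻²³ × 300.15 × 8.77×10⁷ = 3.63×10⁻¹³ W
In dBm: 10 log₁₀(3.63×10⁻¹³ / 10⁻³) = −94.4 dBm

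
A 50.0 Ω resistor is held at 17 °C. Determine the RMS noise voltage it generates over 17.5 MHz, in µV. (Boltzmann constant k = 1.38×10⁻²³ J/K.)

3.74 µV

T = 17 °C + 273.15 = 290.15 K
V_n = √(4kTRB)
4kTRB = 4 × 1.38×10⁻²³ × 290.15 × 5.00×10¹ × 1.75×10⁷ = 1.40×10⁻¹¹ V²
V_n = √(1.40×10⁻¹¹) = 3.74×10⁻⁶ V = 3.74 µV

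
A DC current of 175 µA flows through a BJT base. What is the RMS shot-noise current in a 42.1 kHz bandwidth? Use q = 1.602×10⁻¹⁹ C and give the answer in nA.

I_n = √(2qI·B)
2qI·B = 2 × 1.602×10⁻¹⁹ × 1.75×10⁻⁴ × 4.21×10⁴ = 2.36×10⁻¹⁸ A²
I_n = √(2.36×10⁻¹⁸) = 1.54×10⁻⁹ A = 1.54 nA

1.54 nA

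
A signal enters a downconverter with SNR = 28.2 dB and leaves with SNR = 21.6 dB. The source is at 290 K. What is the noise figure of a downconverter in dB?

6.6 dB

NF (dB) = SNR_in(dB) − SNR_out(dB) when the source is at T₀
NF = 28.2 − 21.6 = 6.6 dB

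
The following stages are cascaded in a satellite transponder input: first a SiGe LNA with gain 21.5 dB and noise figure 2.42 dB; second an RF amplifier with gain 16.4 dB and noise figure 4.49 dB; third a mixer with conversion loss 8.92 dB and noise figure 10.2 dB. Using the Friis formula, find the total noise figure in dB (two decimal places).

Convert to linear (a loss of L dB is a gain of −L dB): F_i = 10^(NF_i/10), G_i = 10^(G_i,dB/10)
  Stage 1: F_1 = 10^(2.42/10) = 1.746, G_1 = 10^(21.5/10) = 141.3
  Stage 2: F_2 = 10^(4.49/10) = 2.812, G_2 = 10^(16.4/10) = 43.65
  Stage 3: F_3 = 10^(10.2/10) = 10.47, G_3 = 10^(−8.92/10) = 0.1282
Friis cascade:
  F = 1.746 + (2.812 − 1)/141.3 + (10.47 − 1)/6166 = 1.760
NF = 10 log₁₀(1.760) = 2.46 dB

2.46 dB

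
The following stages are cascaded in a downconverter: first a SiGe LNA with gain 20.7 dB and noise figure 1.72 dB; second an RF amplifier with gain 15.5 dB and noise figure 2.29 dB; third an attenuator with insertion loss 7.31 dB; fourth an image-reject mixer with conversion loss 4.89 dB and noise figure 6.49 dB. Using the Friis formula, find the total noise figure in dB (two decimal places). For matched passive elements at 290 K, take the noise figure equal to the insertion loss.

Convert to linear (a loss of L dB is a gain of −L dB): F_i = 10^(NF_i/10), G_i = 10^(G_i,dB/10)
  Stage 1: F_1 = 10^(1.72/10) = 1.486, G_1 = 10^(20.7/10) = 117.5
  Stage 2: F_2 = 10^(2.29/10) = 1.694, G_2 = 10^(15.5/10) = 35.48
  Stage 3: F_3 = 10^(7.31/10) = 5.383, G_3 = 10^(−7.31/10) = 0.1858
  Stage 4: F_4 = 10^(6.49/10) = 4.457, G_4 = 10^(−4.89/10) = 0.3243
Friis cascade:
  F = 1.486 + (1.694 − 1)/117.5 + (5.383 − 1)/4169 + (4.457 − 1)/774.5 = 1.497
NF = 10 log₁₀(1.497) = 1.75 dB

1.75 dB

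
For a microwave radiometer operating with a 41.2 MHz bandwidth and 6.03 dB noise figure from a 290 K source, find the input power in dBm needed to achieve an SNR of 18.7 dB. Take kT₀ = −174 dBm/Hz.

−73.1 dBm

Sensitivity = −174 + 10 log₁₀(B) + NF + SNR_min
= −174 + 76.15 + 6.03 + 18.7
= −73.12 dBm → −73.1 dBm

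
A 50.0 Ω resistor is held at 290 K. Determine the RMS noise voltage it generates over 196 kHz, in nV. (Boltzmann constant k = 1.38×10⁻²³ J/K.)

V_n = √(4kTRB)
4kTRB = 4 × 1.38×10⁻²³ × 290 × 5.00×10¹ × 1.96×10⁵ = 1.57×10⁻¹³ V²
V_n = √(1.57×10⁻¹³) = 3.96×10⁻⁷ V = 396 nV

396 nV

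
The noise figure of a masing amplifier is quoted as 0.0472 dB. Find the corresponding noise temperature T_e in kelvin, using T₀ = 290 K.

3.17 K

F = 10^(0.0472/10) = 1.01093
T_e = (F − 1)·T₀ = (1.01093 − 1) × 290 = 3.17 K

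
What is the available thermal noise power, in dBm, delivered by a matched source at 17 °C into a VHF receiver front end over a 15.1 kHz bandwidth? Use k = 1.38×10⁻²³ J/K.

T = 17 °C + 273.15 = 290.15 K
P_n = kTB = 1.38×10⁻²³ × 290.15 × 1.51×10⁴ = 6.05×10⁻¹⁷ W
In dBm: 10 log₁₀(6.05×10⁻¹⁷ / 10⁻³) = −132.2 dBm

−132.2 dBm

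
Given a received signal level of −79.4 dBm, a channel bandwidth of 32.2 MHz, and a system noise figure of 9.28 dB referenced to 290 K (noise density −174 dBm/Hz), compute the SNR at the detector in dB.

Noise floor: N = −174 + 10 log₁₀(B) + NF
10 log₁₀(3.22×10⁷) = 75.08 dB
N = −174 + 75.08 + 9.28 = −89.64 dBm
SNR = P_sig − N = −79.4 − (−89.64) = 10.24 dB → 10.2 dB

10.2 dB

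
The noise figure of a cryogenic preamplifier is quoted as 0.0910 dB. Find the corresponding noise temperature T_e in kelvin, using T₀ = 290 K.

F = 10^(0.0910/10) = 1.02117
T_e = (F − 1)·T₀ = (1.02117 − 1) × 290 = 6.14 K

6.14 K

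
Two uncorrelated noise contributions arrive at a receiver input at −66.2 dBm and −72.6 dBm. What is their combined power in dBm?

Convert to linear, add, convert back:
P₁ = 2.40×10⁻¹⁰ W, P₂ = 5.50×10⁻¹¹ W
P_tot = 2.95×10⁻¹⁰ W → 10 log₁₀(P_tot / 10⁻³) = −65.3 dBm

−65.3 dBm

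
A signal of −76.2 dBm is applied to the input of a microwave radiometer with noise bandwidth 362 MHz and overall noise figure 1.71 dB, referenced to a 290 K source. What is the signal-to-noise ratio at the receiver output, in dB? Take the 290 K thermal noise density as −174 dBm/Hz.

Noise floor: N = −174 + 10 log₁₀(B) + NF
10 log₁₀(3.62×10⁸) = 85.59 dB
N = −174 + 85.59 + 1.71 = −86.70 dBm
SNR = P_sig − N = −76.2 − (−86.70) = 10.50 dB → 10.5 dB

10.5 dB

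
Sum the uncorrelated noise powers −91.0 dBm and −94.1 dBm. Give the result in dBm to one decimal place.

−89.3 dBm

Convert to linear, add, convert back:
P₁ = 7.94×10⁻¹³ W, P₂ = 3.89×10⁻¹³ W
P_tot = 1.18×10⁻¹² W → 10 log₁₀(P_tot / 10⁻³) = −89.3 dBm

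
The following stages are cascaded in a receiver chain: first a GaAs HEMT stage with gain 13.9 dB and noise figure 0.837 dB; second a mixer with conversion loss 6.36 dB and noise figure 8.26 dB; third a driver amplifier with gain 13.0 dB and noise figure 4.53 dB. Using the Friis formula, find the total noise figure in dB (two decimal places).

Convert to linear (a loss of L dB is a gain of −L dB): F_i = 10^(NF_i/10), G_i = 10^(G_i,dB/10)
  Stage 1: F_1 = 10^(0.837/10) = 1.213, G_1 = 10^(13.9/10) = 24.55
  Stage 2: F_2 = 10^(8.26/10) = 6.699, G_2 = 10^(−6.36/10) = 0.2312
  Stage 3: F_3 = 10^(4.53/10) = 2.838, G_3 = 10^(13.0/10) = 19.95
Friis cascade:
  F = 1.213 + (6.699 − 1)/24.55 + (2.838 − 1)/5.675 = 1.769
NF = 10 log₁₀(1.769) = 2.48 dB

2.48 dB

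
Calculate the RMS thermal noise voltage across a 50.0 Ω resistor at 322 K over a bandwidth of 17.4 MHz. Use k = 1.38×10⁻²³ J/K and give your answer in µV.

V_n = √(4kTRB)
4kTRB = 4 × 1.38×10⁻²³ × 322 × 5.00×10¹ × 1.74×10⁷ = 1.55×10⁻¹¹ V²
V_n = √(1.55×10⁻¹¹) = 3.93×10⁻⁶ V = 3.93 µV

3.93 µV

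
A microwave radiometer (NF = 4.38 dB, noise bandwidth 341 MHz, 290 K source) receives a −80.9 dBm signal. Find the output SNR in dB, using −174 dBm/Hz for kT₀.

3.4 dB

Noise floor: N = −174 + 10 log₁₀(B) + NF
10 log₁₀(3.41×10⁸) = 85.33 dB
N = −174 + 85.33 + 4.38 = −84.29 dBm
SNR = P_sig − N = −80.9 − (−84.29) = 3.39 dB → 3.4 dB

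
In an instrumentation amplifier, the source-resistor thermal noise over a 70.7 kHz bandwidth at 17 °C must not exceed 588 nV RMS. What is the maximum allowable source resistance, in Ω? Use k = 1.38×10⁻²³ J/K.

T = 17 °C + 273.15 = 290.15 K
Johnson–Nyquist: V_n = √(4kTRB) ⇒ R = V_n² / (4kTB)
4kTB = 4 × 1.38×10⁻²³ × 290.15 × 7.07×10⁴ = 1.13×10⁻¹⁵
R = (5.88×10⁻⁷)² / 1.13×10⁻¹⁵ = 3.05×10² Ω = 305 Ω

305 Ω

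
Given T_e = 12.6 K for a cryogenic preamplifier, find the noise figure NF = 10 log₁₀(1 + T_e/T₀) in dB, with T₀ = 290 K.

F = 1 + T_e/T₀ = 1 + 12.6/290 = 1.04345
NF = 10 log₁₀(1.04345) = 0.185 dB

0.185 dB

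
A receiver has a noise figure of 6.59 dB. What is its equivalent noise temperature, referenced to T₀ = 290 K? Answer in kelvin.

1033 K

F = 10^(6.59/10) = 4.56037
T_e = (F − 1)·T₀ = (4.56037 − 1) × 290 = 1033 K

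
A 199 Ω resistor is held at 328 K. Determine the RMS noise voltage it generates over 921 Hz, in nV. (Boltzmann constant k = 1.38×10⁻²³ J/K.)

V_n = √(4kTRB)
4kTRB = 4 × 1.38×10⁻²³ × 328 × 1.99×10² × 9.21×10² = 3.32×10⁻¹⁵ V²
V_n = √(3.32×10⁻¹⁵) = 5.76×10⁻⁸ V = 57.6 nV

57.6 nV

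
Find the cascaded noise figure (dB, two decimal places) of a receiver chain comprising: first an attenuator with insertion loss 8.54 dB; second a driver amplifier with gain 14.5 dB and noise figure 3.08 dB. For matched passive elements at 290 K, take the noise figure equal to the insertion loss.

11.62 dB

Convert to linear (a loss of L dB is a gain of −L dB): F_i = 10^(NF_i/10), G_i = 10^(G_i,dB/10)
  Stage 1: F_1 = 10^(8.54/10) = 7.145, G_1 = 10^(−8.54/10) = 0.1400
  Stage 2: F_2 = 10^(3.08/10) = 2.032, G_2 = 10^(14.5/10) = 28.18
Friis cascade:
  F = 7.145 + (2.032 − 1)/0.1400 = 14.52
NF = 10 log₁₀(14.52) = 11.62 dB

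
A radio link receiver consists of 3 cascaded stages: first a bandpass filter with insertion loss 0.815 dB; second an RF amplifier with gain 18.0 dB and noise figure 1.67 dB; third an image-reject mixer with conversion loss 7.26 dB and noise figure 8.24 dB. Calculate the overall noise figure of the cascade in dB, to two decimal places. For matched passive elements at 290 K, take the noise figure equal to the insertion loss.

Convert to linear (a loss of L dB is a gain of −L dB): F_i = 10^(NF_i/10), G_i = 10^(G_i,dB/10)
  Stage 1: F_1 = 10^(0.815/10) = 1.206, G_1 = 10^(−0.815/10) = 0.8289
  Stage 2: F_2 = 10^(1.67/10) = 1.469, G_2 = 10^(18.0/10) = 63.10
  Stage 3: F_3 = 10^(8.24/10) = 6.668, G_3 = 10^(−7.26/10) = 0.1879
Friis cascade:
  F = 1.206 + (1.469 − 1)/0.8289 + (6.668 − 1)/52.30 = 1.881
NF = 10 log₁₀(1.881) = 2.74 dB

2.74 dB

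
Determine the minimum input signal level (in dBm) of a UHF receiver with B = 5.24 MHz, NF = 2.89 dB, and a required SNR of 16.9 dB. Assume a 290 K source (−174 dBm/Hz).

−87.0 dBm

Sensitivity = −174 + 10 log₁₀(B) + NF + SNR_min
= −174 + 67.19 + 2.89 + 16.9
= −87.02 dBm → −87.0 dBm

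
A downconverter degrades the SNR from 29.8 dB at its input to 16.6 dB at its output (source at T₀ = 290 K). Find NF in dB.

NF (dB) = SNR_in(dB) − SNR_out(dB) when the source is at T₀
NF = 29.8 − 16.6 = 13.2 dB

13.2 dB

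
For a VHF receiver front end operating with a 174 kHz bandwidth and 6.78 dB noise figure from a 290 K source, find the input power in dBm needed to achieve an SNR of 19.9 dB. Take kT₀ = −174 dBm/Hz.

Sensitivity = −174 + 10 log₁₀(B) + NF + SNR_min
= −174 + 52.41 + 6.78 + 19.9
= −94.91 dBm → −94.9 dBm

−94.9 dBm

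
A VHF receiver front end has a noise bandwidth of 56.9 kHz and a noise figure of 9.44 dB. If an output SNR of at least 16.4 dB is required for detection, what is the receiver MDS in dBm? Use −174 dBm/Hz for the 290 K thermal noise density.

Sensitivity = −174 + 10 log₁₀(B) + NF + SNR_min
= −174 + 47.55 + 9.44 + 16.4
= −100.61 dBm → −100.6 dBm

−100.6 dBm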